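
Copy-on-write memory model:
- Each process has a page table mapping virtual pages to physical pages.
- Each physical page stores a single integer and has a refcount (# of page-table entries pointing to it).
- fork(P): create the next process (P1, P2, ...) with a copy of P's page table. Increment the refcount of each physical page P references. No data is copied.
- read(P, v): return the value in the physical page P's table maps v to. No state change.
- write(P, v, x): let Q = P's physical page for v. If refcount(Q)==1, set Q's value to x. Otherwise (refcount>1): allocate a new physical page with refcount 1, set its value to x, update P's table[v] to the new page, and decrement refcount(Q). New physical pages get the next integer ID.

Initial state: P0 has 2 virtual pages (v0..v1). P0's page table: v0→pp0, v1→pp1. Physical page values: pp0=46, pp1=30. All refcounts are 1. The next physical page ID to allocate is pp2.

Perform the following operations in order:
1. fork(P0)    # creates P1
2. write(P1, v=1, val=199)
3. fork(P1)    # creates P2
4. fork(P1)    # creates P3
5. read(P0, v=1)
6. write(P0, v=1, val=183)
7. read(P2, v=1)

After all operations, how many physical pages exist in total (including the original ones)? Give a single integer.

Answer: 3

Derivation:
Op 1: fork(P0) -> P1. 2 ppages; refcounts: pp0:2 pp1:2
Op 2: write(P1, v1, 199). refcount(pp1)=2>1 -> COPY to pp2. 3 ppages; refcounts: pp0:2 pp1:1 pp2:1
Op 3: fork(P1) -> P2. 3 ppages; refcounts: pp0:3 pp1:1 pp2:2
Op 4: fork(P1) -> P3. 3 ppages; refcounts: pp0:4 pp1:1 pp2:3
Op 5: read(P0, v1) -> 30. No state change.
Op 6: write(P0, v1, 183). refcount(pp1)=1 -> write in place. 3 ppages; refcounts: pp0:4 pp1:1 pp2:3
Op 7: read(P2, v1) -> 199. No state change.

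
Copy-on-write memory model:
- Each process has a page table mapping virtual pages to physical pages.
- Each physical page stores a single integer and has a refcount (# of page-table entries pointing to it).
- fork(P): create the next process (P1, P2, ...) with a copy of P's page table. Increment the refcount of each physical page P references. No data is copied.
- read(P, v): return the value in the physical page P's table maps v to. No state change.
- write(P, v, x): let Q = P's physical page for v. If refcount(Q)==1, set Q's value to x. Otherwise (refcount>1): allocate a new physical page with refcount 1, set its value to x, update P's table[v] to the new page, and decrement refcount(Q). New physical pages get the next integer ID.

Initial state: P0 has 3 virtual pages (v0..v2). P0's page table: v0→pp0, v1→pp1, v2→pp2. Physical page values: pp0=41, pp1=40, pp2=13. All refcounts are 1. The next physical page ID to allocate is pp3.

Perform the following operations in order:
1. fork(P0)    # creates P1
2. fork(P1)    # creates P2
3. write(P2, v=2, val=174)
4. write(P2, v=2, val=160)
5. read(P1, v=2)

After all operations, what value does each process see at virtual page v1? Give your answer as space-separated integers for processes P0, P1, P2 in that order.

Op 1: fork(P0) -> P1. 3 ppages; refcounts: pp0:2 pp1:2 pp2:2
Op 2: fork(P1) -> P2. 3 ppages; refcounts: pp0:3 pp1:3 pp2:3
Op 3: write(P2, v2, 174). refcount(pp2)=3>1 -> COPY to pp3. 4 ppages; refcounts: pp0:3 pp1:3 pp2:2 pp3:1
Op 4: write(P2, v2, 160). refcount(pp3)=1 -> write in place. 4 ppages; refcounts: pp0:3 pp1:3 pp2:2 pp3:1
Op 5: read(P1, v2) -> 13. No state change.
P0: v1 -> pp1 = 40
P1: v1 -> pp1 = 40
P2: v1 -> pp1 = 40

Answer: 40 40 40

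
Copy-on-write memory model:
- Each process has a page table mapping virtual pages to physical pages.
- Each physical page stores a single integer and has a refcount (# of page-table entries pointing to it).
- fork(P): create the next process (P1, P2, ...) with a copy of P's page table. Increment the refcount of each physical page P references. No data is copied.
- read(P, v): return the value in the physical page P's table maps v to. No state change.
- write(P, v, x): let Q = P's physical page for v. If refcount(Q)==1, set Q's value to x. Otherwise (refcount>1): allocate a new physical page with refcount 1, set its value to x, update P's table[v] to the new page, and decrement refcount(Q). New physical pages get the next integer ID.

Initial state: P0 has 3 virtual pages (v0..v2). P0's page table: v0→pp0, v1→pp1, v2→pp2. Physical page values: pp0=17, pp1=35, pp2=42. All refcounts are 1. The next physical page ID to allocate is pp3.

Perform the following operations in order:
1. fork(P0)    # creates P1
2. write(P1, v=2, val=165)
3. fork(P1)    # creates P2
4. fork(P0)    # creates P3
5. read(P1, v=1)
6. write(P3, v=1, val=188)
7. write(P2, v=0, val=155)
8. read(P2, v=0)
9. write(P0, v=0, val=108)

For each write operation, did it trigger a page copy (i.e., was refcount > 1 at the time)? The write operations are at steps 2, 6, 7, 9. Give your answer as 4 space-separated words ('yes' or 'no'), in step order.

Op 1: fork(P0) -> P1. 3 ppages; refcounts: pp0:2 pp1:2 pp2:2
Op 2: write(P1, v2, 165). refcount(pp2)=2>1 -> COPY to pp3. 4 ppages; refcounts: pp0:2 pp1:2 pp2:1 pp3:1
Op 3: fork(P1) -> P2. 4 ppages; refcounts: pp0:3 pp1:3 pp2:1 pp3:2
Op 4: fork(P0) -> P3. 4 ppages; refcounts: pp0:4 pp1:4 pp2:2 pp3:2
Op 5: read(P1, v1) -> 35. No state change.
Op 6: write(P3, v1, 188). refcount(pp1)=4>1 -> COPY to pp4. 5 ppages; refcounts: pp0:4 pp1:3 pp2:2 pp3:2 pp4:1
Op 7: write(P2, v0, 155). refcount(pp0)=4>1 -> COPY to pp5. 6 ppages; refcounts: pp0:3 pp1:3 pp2:2 pp3:2 pp4:1 pp5:1
Op 8: read(P2, v0) -> 155. No state change.
Op 9: write(P0, v0, 108). refcount(pp0)=3>1 -> COPY to pp6. 7 ppages; refcounts: pp0:2 pp1:3 pp2:2 pp3:2 pp4:1 pp5:1 pp6:1

yes yes yes yes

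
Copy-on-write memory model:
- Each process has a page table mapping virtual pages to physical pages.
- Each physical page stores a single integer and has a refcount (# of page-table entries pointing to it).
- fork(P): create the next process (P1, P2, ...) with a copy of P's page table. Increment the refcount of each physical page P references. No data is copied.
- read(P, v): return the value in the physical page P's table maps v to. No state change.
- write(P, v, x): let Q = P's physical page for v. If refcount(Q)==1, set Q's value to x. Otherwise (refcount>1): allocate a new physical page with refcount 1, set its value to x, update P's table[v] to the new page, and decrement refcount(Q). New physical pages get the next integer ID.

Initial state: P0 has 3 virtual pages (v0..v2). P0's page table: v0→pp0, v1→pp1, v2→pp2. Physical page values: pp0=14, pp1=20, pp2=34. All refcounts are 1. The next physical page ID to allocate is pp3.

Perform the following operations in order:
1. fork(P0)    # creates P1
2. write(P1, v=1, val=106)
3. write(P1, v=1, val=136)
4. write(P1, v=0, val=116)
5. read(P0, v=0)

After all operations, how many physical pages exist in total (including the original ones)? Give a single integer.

Answer: 5

Derivation:
Op 1: fork(P0) -> P1. 3 ppages; refcounts: pp0:2 pp1:2 pp2:2
Op 2: write(P1, v1, 106). refcount(pp1)=2>1 -> COPY to pp3. 4 ppages; refcounts: pp0:2 pp1:1 pp2:2 pp3:1
Op 3: write(P1, v1, 136). refcount(pp3)=1 -> write in place. 4 ppages; refcounts: pp0:2 pp1:1 pp2:2 pp3:1
Op 4: write(P1, v0, 116). refcount(pp0)=2>1 -> COPY to pp4. 5 ppages; refcounts: pp0:1 pp1:1 pp2:2 pp3:1 pp4:1
Op 5: read(P0, v0) -> 14. No state change.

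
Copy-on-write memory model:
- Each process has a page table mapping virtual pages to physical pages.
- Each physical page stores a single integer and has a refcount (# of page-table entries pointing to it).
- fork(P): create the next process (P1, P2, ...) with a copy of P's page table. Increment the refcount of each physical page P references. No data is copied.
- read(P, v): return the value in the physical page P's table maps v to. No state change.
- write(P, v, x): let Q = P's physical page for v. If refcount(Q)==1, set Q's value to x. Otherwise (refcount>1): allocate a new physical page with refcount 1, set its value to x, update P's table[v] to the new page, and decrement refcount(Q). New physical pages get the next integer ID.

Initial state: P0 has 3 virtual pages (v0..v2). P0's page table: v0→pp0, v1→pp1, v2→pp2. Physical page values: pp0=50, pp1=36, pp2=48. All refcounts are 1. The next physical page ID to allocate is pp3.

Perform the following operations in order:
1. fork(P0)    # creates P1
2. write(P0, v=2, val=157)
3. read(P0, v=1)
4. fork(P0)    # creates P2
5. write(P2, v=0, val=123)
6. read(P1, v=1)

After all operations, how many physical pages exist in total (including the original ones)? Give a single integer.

Answer: 5

Derivation:
Op 1: fork(P0) -> P1. 3 ppages; refcounts: pp0:2 pp1:2 pp2:2
Op 2: write(P0, v2, 157). refcount(pp2)=2>1 -> COPY to pp3. 4 ppages; refcounts: pp0:2 pp1:2 pp2:1 pp3:1
Op 3: read(P0, v1) -> 36. No state change.
Op 4: fork(P0) -> P2. 4 ppages; refcounts: pp0:3 pp1:3 pp2:1 pp3:2
Op 5: write(P2, v0, 123). refcount(pp0)=3>1 -> COPY to pp4. 5 ppages; refcounts: pp0:2 pp1:3 pp2:1 pp3:2 pp4:1
Op 6: read(P1, v1) -> 36. No state change.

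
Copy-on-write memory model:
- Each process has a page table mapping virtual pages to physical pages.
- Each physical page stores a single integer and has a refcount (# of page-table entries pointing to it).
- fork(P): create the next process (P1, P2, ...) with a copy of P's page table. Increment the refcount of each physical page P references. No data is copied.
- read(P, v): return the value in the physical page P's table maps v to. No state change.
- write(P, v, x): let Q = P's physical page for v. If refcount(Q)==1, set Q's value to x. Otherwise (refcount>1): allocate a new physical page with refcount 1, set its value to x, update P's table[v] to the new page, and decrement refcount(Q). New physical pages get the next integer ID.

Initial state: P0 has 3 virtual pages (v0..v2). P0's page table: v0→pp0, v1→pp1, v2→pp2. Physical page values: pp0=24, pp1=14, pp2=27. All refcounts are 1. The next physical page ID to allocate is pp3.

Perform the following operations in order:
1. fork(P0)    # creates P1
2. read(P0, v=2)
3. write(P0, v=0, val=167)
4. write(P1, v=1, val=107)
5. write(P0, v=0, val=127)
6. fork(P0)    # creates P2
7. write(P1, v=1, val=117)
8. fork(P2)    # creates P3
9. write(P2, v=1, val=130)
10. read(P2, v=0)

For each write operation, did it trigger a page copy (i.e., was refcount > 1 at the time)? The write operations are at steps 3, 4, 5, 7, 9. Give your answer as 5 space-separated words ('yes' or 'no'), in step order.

Op 1: fork(P0) -> P1. 3 ppages; refcounts: pp0:2 pp1:2 pp2:2
Op 2: read(P0, v2) -> 27. No state change.
Op 3: write(P0, v0, 167). refcount(pp0)=2>1 -> COPY to pp3. 4 ppages; refcounts: pp0:1 pp1:2 pp2:2 pp3:1
Op 4: write(P1, v1, 107). refcount(pp1)=2>1 -> COPY to pp4. 5 ppages; refcounts: pp0:1 pp1:1 pp2:2 pp3:1 pp4:1
Op 5: write(P0, v0, 127). refcount(pp3)=1 -> write in place. 5 ppages; refcounts: pp0:1 pp1:1 pp2:2 pp3:1 pp4:1
Op 6: fork(P0) -> P2. 5 ppages; refcounts: pp0:1 pp1:2 pp2:3 pp3:2 pp4:1
Op 7: write(P1, v1, 117). refcount(pp4)=1 -> write in place. 5 ppages; refcounts: pp0:1 pp1:2 pp2:3 pp3:2 pp4:1
Op 8: fork(P2) -> P3. 5 ppages; refcounts: pp0:1 pp1:3 pp2:4 pp3:3 pp4:1
Op 9: write(P2, v1, 130). refcount(pp1)=3>1 -> COPY to pp5. 6 ppages; refcounts: pp0:1 pp1:2 pp2:4 pp3:3 pp4:1 pp5:1
Op 10: read(P2, v0) -> 127. No state change.

yes yes no no yes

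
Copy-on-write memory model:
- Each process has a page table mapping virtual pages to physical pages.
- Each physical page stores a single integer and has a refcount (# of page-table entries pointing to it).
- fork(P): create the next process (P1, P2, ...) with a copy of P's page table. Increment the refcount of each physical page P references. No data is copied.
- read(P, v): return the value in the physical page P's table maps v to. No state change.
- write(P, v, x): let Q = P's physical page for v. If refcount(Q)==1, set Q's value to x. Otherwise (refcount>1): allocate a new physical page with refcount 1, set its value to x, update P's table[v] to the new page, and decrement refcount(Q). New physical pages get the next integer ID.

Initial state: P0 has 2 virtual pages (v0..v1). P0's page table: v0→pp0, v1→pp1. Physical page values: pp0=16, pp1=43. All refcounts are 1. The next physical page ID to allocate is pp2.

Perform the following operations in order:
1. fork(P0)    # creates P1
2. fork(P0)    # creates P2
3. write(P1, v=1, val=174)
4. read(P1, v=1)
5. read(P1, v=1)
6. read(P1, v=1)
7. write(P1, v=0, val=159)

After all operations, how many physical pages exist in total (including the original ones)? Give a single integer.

Answer: 4

Derivation:
Op 1: fork(P0) -> P1. 2 ppages; refcounts: pp0:2 pp1:2
Op 2: fork(P0) -> P2. 2 ppages; refcounts: pp0:3 pp1:3
Op 3: write(P1, v1, 174). refcount(pp1)=3>1 -> COPY to pp2. 3 ppages; refcounts: pp0:3 pp1:2 pp2:1
Op 4: read(P1, v1) -> 174. No state change.
Op 5: read(P1, v1) -> 174. No state change.
Op 6: read(P1, v1) -> 174. No state change.
Op 7: write(P1, v0, 159). refcount(pp0)=3>1 -> COPY to pp3. 4 ppages; refcounts: pp0:2 pp1:2 pp2:1 pp3:1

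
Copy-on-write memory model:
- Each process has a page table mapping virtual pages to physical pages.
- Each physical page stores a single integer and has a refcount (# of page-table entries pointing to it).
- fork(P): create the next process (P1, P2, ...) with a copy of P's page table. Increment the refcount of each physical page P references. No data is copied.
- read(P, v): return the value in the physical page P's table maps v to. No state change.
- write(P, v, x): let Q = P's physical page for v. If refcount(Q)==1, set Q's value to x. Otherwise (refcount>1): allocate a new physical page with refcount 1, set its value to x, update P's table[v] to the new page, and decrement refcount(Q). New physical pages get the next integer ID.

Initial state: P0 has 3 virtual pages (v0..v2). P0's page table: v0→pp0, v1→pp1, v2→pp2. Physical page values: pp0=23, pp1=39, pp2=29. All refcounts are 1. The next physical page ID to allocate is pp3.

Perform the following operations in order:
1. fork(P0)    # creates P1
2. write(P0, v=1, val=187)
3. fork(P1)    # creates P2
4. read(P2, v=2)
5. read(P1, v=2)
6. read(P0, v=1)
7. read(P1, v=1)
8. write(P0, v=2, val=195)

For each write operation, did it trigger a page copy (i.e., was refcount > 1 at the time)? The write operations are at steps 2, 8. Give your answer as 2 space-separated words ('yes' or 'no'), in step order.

Op 1: fork(P0) -> P1. 3 ppages; refcounts: pp0:2 pp1:2 pp2:2
Op 2: write(P0, v1, 187). refcount(pp1)=2>1 -> COPY to pp3. 4 ppages; refcounts: pp0:2 pp1:1 pp2:2 pp3:1
Op 3: fork(P1) -> P2. 4 ppages; refcounts: pp0:3 pp1:2 pp2:3 pp3:1
Op 4: read(P2, v2) -> 29. No state change.
Op 5: read(P1, v2) -> 29. No state change.
Op 6: read(P0, v1) -> 187. No state change.
Op 7: read(P1, v1) -> 39. No state change.
Op 8: write(P0, v2, 195). refcount(pp2)=3>1 -> COPY to pp4. 5 ppages; refcounts: pp0:3 pp1:2 pp2:2 pp3:1 pp4:1

yes yes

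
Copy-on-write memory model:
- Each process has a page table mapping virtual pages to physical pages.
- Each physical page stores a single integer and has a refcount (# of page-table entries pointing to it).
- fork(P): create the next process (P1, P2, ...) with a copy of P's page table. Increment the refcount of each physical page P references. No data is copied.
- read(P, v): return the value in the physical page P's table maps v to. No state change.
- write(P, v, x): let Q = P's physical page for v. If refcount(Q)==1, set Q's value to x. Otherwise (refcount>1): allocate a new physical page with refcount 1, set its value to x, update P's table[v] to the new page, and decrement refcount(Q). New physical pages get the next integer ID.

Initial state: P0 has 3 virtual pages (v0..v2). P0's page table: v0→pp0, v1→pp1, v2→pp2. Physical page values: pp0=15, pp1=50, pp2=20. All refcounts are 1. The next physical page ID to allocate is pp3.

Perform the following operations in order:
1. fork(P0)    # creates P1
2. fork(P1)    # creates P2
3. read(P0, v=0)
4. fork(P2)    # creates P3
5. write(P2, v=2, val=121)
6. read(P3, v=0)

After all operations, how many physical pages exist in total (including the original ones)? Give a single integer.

Answer: 4

Derivation:
Op 1: fork(P0) -> P1. 3 ppages; refcounts: pp0:2 pp1:2 pp2:2
Op 2: fork(P1) -> P2. 3 ppages; refcounts: pp0:3 pp1:3 pp2:3
Op 3: read(P0, v0) -> 15. No state change.
Op 4: fork(P2) -> P3. 3 ppages; refcounts: pp0:4 pp1:4 pp2:4
Op 5: write(P2, v2, 121). refcount(pp2)=4>1 -> COPY to pp3. 4 ppages; refcounts: pp0:4 pp1:4 pp2:3 pp3:1
Op 6: read(P3, v0) -> 15. No state change.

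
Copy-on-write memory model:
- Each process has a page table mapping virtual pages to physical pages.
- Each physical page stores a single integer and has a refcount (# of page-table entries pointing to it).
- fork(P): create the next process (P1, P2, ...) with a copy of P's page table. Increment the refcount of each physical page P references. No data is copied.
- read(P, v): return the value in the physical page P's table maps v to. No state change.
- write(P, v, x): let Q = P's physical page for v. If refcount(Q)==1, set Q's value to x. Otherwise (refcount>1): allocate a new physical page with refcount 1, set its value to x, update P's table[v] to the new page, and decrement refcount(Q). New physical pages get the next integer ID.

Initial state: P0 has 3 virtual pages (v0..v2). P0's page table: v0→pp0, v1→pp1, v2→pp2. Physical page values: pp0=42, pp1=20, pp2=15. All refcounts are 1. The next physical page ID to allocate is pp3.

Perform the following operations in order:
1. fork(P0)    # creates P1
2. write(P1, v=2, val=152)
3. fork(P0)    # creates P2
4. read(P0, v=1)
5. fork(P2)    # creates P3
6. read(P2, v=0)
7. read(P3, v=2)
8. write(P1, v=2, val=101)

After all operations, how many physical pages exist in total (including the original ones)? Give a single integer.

Op 1: fork(P0) -> P1. 3 ppages; refcounts: pp0:2 pp1:2 pp2:2
Op 2: write(P1, v2, 152). refcount(pp2)=2>1 -> COPY to pp3. 4 ppages; refcounts: pp0:2 pp1:2 pp2:1 pp3:1
Op 3: fork(P0) -> P2. 4 ppages; refcounts: pp0:3 pp1:3 pp2:2 pp3:1
Op 4: read(P0, v1) -> 20. No state change.
Op 5: fork(P2) -> P3. 4 ppages; refcounts: pp0:4 pp1:4 pp2:3 pp3:1
Op 6: read(P2, v0) -> 42. No state change.
Op 7: read(P3, v2) -> 15. No state change.
Op 8: write(P1, v2, 101). refcount(pp3)=1 -> write in place. 4 ppages; refcounts: pp0:4 pp1:4 pp2:3 pp3:1

Answer: 4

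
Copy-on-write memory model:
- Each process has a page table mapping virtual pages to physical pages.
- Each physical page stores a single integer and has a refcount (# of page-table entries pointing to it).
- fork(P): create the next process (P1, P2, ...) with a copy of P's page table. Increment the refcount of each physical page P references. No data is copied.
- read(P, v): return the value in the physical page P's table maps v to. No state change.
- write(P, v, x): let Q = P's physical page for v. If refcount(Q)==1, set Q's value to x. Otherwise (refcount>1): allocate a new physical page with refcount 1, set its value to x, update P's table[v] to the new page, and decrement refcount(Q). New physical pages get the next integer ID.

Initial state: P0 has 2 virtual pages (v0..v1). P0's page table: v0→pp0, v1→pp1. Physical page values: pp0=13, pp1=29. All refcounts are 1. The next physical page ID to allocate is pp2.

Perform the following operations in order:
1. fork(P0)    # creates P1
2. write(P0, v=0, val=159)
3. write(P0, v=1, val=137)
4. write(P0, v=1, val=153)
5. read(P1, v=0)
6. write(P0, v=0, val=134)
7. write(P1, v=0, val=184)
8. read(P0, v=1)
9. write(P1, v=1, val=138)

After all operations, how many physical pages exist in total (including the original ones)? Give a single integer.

Op 1: fork(P0) -> P1. 2 ppages; refcounts: pp0:2 pp1:2
Op 2: write(P0, v0, 159). refcount(pp0)=2>1 -> COPY to pp2. 3 ppages; refcounts: pp0:1 pp1:2 pp2:1
Op 3: write(P0, v1, 137). refcount(pp1)=2>1 -> COPY to pp3. 4 ppages; refcounts: pp0:1 pp1:1 pp2:1 pp3:1
Op 4: write(P0, v1, 153). refcount(pp3)=1 -> write in place. 4 ppages; refcounts: pp0:1 pp1:1 pp2:1 pp3:1
Op 5: read(P1, v0) -> 13. No state change.
Op 6: write(P0, v0, 134). refcount(pp2)=1 -> write in place. 4 ppages; refcounts: pp0:1 pp1:1 pp2:1 pp3:1
Op 7: write(P1, v0, 184). refcount(pp0)=1 -> write in place. 4 ppages; refcounts: pp0:1 pp1:1 pp2:1 pp3:1
Op 8: read(P0, v1) -> 153. No state change.
Op 9: write(P1, v1, 138). refcount(pp1)=1 -> write in place. 4 ppages; refcounts: pp0:1 pp1:1 pp2:1 pp3:1

Answer: 4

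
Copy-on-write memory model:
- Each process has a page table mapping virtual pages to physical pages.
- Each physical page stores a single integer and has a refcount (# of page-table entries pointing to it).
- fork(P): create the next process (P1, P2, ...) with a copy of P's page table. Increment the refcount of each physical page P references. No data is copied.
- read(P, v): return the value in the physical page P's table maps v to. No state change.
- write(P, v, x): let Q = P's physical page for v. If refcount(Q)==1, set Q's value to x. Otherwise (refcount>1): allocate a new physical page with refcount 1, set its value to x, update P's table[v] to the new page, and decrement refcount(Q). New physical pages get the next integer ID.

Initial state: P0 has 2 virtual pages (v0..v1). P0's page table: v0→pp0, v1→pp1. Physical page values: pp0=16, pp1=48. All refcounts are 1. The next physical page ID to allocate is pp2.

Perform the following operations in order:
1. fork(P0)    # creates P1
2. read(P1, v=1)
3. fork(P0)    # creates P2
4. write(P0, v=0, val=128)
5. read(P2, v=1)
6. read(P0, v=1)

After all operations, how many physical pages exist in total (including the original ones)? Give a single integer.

Answer: 3

Derivation:
Op 1: fork(P0) -> P1. 2 ppages; refcounts: pp0:2 pp1:2
Op 2: read(P1, v1) -> 48. No state change.
Op 3: fork(P0) -> P2. 2 ppages; refcounts: pp0:3 pp1:3
Op 4: write(P0, v0, 128). refcount(pp0)=3>1 -> COPY to pp2. 3 ppages; refcounts: pp0:2 pp1:3 pp2:1
Op 5: read(P2, v1) -> 48. No state change.
Op 6: read(P0, v1) -> 48. No state change.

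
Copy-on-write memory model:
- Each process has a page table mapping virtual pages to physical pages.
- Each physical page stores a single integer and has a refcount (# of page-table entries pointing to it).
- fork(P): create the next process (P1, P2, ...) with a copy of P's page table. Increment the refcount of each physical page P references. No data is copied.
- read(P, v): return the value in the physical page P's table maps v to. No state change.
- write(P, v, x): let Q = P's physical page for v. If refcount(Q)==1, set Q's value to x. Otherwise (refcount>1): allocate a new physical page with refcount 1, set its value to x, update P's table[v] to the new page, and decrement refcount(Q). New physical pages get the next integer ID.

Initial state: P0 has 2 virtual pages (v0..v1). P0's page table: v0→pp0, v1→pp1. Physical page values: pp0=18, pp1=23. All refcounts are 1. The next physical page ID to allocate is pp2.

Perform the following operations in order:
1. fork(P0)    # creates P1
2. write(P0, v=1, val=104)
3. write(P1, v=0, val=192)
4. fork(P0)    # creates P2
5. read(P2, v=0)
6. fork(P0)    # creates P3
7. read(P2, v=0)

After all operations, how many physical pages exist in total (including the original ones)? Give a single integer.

Op 1: fork(P0) -> P1. 2 ppages; refcounts: pp0:2 pp1:2
Op 2: write(P0, v1, 104). refcount(pp1)=2>1 -> COPY to pp2. 3 ppages; refcounts: pp0:2 pp1:1 pp2:1
Op 3: write(P1, v0, 192). refcount(pp0)=2>1 -> COPY to pp3. 4 ppages; refcounts: pp0:1 pp1:1 pp2:1 pp3:1
Op 4: fork(P0) -> P2. 4 ppages; refcounts: pp0:2 pp1:1 pp2:2 pp3:1
Op 5: read(P2, v0) -> 18. No state change.
Op 6: fork(P0) -> P3. 4 ppages; refcounts: pp0:3 pp1:1 pp2:3 pp3:1
Op 7: read(P2, v0) -> 18. No state change.

Answer: 4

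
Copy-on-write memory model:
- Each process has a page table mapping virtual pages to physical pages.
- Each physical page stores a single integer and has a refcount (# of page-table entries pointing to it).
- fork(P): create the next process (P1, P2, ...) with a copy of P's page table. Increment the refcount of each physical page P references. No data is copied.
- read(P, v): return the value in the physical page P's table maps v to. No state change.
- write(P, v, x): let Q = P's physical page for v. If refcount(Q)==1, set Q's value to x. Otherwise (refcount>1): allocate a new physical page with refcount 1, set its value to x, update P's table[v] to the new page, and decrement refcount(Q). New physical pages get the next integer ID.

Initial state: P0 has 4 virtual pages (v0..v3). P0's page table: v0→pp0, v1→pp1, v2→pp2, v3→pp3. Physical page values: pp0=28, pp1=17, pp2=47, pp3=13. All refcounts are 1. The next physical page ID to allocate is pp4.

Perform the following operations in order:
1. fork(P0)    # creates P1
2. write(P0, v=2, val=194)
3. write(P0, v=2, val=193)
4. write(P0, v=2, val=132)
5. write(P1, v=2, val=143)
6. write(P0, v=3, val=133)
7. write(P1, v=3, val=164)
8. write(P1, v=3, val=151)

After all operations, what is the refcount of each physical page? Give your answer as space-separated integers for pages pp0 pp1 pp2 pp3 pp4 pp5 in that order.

Answer: 2 2 1 1 1 1

Derivation:
Op 1: fork(P0) -> P1. 4 ppages; refcounts: pp0:2 pp1:2 pp2:2 pp3:2
Op 2: write(P0, v2, 194). refcount(pp2)=2>1 -> COPY to pp4. 5 ppages; refcounts: pp0:2 pp1:2 pp2:1 pp3:2 pp4:1
Op 3: write(P0, v2, 193). refcount(pp4)=1 -> write in place. 5 ppages; refcounts: pp0:2 pp1:2 pp2:1 pp3:2 pp4:1
Op 4: write(P0, v2, 132). refcount(pp4)=1 -> write in place. 5 ppages; refcounts: pp0:2 pp1:2 pp2:1 pp3:2 pp4:1
Op 5: write(P1, v2, 143). refcount(pp2)=1 -> write in place. 5 ppages; refcounts: pp0:2 pp1:2 pp2:1 pp3:2 pp4:1
Op 6: write(P0, v3, 133). refcount(pp3)=2>1 -> COPY to pp5. 6 ppages; refcounts: pp0:2 pp1:2 pp2:1 pp3:1 pp4:1 pp5:1
Op 7: write(P1, v3, 164). refcount(pp3)=1 -> write in place. 6 ppages; refcounts: pp0:2 pp1:2 pp2:1 pp3:1 pp4:1 pp5:1
Op 8: write(P1, v3, 151). refcount(pp3)=1 -> write in place. 6 ppages; refcounts: pp0:2 pp1:2 pp2:1 pp3:1 pp4:1 pp5:1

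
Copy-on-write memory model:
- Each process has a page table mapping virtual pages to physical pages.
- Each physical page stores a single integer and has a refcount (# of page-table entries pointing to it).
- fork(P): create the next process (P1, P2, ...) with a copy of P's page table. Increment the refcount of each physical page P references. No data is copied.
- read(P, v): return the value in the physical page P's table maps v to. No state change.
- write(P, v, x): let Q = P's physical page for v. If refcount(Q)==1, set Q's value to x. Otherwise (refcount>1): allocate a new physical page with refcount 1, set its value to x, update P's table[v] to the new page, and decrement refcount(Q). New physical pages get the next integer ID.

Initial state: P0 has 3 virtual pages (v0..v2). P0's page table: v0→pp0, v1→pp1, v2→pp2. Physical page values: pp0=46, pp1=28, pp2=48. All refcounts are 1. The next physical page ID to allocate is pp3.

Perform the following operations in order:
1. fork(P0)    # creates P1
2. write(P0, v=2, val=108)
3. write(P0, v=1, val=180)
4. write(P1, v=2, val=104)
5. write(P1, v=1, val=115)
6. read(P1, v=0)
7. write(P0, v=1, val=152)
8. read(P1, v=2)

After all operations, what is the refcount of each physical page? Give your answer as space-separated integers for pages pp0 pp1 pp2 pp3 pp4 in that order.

Op 1: fork(P0) -> P1. 3 ppages; refcounts: pp0:2 pp1:2 pp2:2
Op 2: write(P0, v2, 108). refcount(pp2)=2>1 -> COPY to pp3. 4 ppages; refcounts: pp0:2 pp1:2 pp2:1 pp3:1
Op 3: write(P0, v1, 180). refcount(pp1)=2>1 -> COPY to pp4. 5 ppages; refcounts: pp0:2 pp1:1 pp2:1 pp3:1 pp4:1
Op 4: write(P1, v2, 104). refcount(pp2)=1 -> write in place. 5 ppages; refcounts: pp0:2 pp1:1 pp2:1 pp3:1 pp4:1
Op 5: write(P1, v1, 115). refcount(pp1)=1 -> write in place. 5 ppages; refcounts: pp0:2 pp1:1 pp2:1 pp3:1 pp4:1
Op 6: read(P1, v0) -> 46. No state change.
Op 7: write(P0, v1, 152). refcount(pp4)=1 -> write in place. 5 ppages; refcounts: pp0:2 pp1:1 pp2:1 pp3:1 pp4:1
Op 8: read(P1, v2) -> 104. No state change.

Answer: 2 1 1 1 1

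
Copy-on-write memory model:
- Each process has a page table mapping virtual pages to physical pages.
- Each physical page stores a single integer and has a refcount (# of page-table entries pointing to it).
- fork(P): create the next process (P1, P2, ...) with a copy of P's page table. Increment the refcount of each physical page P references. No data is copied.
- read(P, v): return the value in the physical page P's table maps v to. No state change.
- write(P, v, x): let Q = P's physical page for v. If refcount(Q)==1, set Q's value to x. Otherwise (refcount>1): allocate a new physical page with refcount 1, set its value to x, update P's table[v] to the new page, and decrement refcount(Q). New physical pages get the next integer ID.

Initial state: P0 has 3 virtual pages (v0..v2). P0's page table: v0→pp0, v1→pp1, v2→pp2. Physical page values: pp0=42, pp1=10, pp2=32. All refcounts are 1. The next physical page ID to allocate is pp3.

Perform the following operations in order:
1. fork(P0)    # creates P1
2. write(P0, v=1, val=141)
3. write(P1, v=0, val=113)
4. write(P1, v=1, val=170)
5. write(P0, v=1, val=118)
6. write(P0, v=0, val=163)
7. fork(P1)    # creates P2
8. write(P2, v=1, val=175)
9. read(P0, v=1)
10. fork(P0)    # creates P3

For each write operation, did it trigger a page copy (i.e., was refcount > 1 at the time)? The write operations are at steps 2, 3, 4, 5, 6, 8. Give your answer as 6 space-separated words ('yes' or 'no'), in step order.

Op 1: fork(P0) -> P1. 3 ppages; refcounts: pp0:2 pp1:2 pp2:2
Op 2: write(P0, v1, 141). refcount(pp1)=2>1 -> COPY to pp3. 4 ppages; refcounts: pp0:2 pp1:1 pp2:2 pp3:1
Op 3: write(P1, v0, 113). refcount(pp0)=2>1 -> COPY to pp4. 5 ppages; refcounts: pp0:1 pp1:1 pp2:2 pp3:1 pp4:1
Op 4: write(P1, v1, 170). refcount(pp1)=1 -> write in place. 5 ppages; refcounts: pp0:1 pp1:1 pp2:2 pp3:1 pp4:1
Op 5: write(P0, v1, 118). refcount(pp3)=1 -> write in place. 5 ppages; refcounts: pp0:1 pp1:1 pp2:2 pp3:1 pp4:1
Op 6: write(P0, v0, 163). refcount(pp0)=1 -> write in place. 5 ppages; refcounts: pp0:1 pp1:1 pp2:2 pp3:1 pp4:1
Op 7: fork(P1) -> P2. 5 ppages; refcounts: pp0:1 pp1:2 pp2:3 pp3:1 pp4:2
Op 8: write(P2, v1, 175). refcount(pp1)=2>1 -> COPY to pp5. 6 ppages; refcounts: pp0:1 pp1:1 pp2:3 pp3:1 pp4:2 pp5:1
Op 9: read(P0, v1) -> 118. No state change.
Op 10: fork(P0) -> P3. 6 ppages; refcounts: pp0:2 pp1:1 pp2:4 pp3:2 pp4:2 pp5:1

yes yes no no no yes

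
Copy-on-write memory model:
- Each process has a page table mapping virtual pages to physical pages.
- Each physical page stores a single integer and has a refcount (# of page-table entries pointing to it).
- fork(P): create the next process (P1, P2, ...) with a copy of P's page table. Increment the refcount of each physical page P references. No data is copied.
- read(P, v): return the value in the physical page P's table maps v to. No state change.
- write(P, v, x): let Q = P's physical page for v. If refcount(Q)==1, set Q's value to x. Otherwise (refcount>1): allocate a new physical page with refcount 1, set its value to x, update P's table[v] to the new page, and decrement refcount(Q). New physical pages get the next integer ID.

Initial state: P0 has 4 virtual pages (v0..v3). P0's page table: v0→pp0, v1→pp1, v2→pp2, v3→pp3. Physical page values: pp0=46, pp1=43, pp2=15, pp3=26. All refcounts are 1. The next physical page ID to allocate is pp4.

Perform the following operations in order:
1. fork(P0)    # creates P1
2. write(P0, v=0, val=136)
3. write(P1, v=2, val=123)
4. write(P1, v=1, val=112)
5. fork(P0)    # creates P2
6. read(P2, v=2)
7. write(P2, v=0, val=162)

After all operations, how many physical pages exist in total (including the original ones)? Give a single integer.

Op 1: fork(P0) -> P1. 4 ppages; refcounts: pp0:2 pp1:2 pp2:2 pp3:2
Op 2: write(P0, v0, 136). refcount(pp0)=2>1 -> COPY to pp4. 5 ppages; refcounts: pp0:1 pp1:2 pp2:2 pp3:2 pp4:1
Op 3: write(P1, v2, 123). refcount(pp2)=2>1 -> COPY to pp5. 6 ppages; refcounts: pp0:1 pp1:2 pp2:1 pp3:2 pp4:1 pp5:1
Op 4: write(P1, v1, 112). refcount(pp1)=2>1 -> COPY to pp6. 7 ppages; refcounts: pp0:1 pp1:1 pp2:1 pp3:2 pp4:1 pp5:1 pp6:1
Op 5: fork(P0) -> P2. 7 ppages; refcounts: pp0:1 pp1:2 pp2:2 pp3:3 pp4:2 pp5:1 pp6:1
Op 6: read(P2, v2) -> 15. No state change.
Op 7: write(P2, v0, 162). refcount(pp4)=2>1 -> COPY to pp7. 8 ppages; refcounts: pp0:1 pp1:2 pp2:2 pp3:3 pp4:1 pp5:1 pp6:1 pp7:1

Answer: 8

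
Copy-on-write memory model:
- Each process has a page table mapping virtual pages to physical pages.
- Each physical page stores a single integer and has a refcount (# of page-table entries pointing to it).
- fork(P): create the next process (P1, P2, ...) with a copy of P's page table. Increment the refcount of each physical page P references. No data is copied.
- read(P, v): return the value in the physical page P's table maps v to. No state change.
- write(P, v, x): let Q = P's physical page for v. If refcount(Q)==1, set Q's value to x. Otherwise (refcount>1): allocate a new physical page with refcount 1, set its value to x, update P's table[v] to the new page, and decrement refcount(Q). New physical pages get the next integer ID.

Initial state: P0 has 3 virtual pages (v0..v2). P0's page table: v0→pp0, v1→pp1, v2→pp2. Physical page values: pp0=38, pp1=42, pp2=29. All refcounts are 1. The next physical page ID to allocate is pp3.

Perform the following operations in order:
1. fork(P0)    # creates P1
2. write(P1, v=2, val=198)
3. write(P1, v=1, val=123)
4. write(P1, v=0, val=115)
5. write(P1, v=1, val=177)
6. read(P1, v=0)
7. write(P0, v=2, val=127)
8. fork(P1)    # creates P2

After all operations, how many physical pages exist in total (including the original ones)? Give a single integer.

Op 1: fork(P0) -> P1. 3 ppages; refcounts: pp0:2 pp1:2 pp2:2
Op 2: write(P1, v2, 198). refcount(pp2)=2>1 -> COPY to pp3. 4 ppages; refcounts: pp0:2 pp1:2 pp2:1 pp3:1
Op 3: write(P1, v1, 123). refcount(pp1)=2>1 -> COPY to pp4. 5 ppages; refcounts: pp0:2 pp1:1 pp2:1 pp3:1 pp4:1
Op 4: write(P1, v0, 115). refcount(pp0)=2>1 -> COPY to pp5. 6 ppages; refcounts: pp0:1 pp1:1 pp2:1 pp3:1 pp4:1 pp5:1
Op 5: write(P1, v1, 177). refcount(pp4)=1 -> write in place. 6 ppages; refcounts: pp0:1 pp1:1 pp2:1 pp3:1 pp4:1 pp5:1
Op 6: read(P1, v0) -> 115. No state change.
Op 7: write(P0, v2, 127). refcount(pp2)=1 -> write in place. 6 ppages; refcounts: pp0:1 pp1:1 pp2:1 pp3:1 pp4:1 pp5:1
Op 8: fork(P1) -> P2. 6 ppages; refcounts: pp0:1 pp1:1 pp2:1 pp3:2 pp4:2 pp5:2

Answer: 6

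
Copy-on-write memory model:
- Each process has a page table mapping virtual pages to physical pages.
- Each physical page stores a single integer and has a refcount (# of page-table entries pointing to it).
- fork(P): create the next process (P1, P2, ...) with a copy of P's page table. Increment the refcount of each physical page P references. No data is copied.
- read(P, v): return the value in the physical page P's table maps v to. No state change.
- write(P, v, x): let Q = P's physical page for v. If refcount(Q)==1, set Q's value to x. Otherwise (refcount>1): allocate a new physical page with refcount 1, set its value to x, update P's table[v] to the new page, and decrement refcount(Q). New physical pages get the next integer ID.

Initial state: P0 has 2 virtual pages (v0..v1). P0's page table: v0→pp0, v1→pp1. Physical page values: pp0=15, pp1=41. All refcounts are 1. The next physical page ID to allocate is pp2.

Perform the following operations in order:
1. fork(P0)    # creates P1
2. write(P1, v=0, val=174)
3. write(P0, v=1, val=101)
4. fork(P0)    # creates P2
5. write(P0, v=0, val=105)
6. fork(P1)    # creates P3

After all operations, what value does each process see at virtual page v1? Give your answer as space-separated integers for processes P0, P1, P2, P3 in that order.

Op 1: fork(P0) -> P1. 2 ppages; refcounts: pp0:2 pp1:2
Op 2: write(P1, v0, 174). refcount(pp0)=2>1 -> COPY to pp2. 3 ppages; refcounts: pp0:1 pp1:2 pp2:1
Op 3: write(P0, v1, 101). refcount(pp1)=2>1 -> COPY to pp3. 4 ppages; refcounts: pp0:1 pp1:1 pp2:1 pp3:1
Op 4: fork(P0) -> P2. 4 ppages; refcounts: pp0:2 pp1:1 pp2:1 pp3:2
Op 5: write(P0, v0, 105). refcount(pp0)=2>1 -> COPY to pp4. 5 ppages; refcounts: pp0:1 pp1:1 pp2:1 pp3:2 pp4:1
Op 6: fork(P1) -> P3. 5 ppages; refcounts: pp0:1 pp1:2 pp2:2 pp3:2 pp4:1
P0: v1 -> pp3 = 101
P1: v1 -> pp1 = 41
P2: v1 -> pp3 = 101
P3: v1 -> pp1 = 41

Answer: 101 41 101 41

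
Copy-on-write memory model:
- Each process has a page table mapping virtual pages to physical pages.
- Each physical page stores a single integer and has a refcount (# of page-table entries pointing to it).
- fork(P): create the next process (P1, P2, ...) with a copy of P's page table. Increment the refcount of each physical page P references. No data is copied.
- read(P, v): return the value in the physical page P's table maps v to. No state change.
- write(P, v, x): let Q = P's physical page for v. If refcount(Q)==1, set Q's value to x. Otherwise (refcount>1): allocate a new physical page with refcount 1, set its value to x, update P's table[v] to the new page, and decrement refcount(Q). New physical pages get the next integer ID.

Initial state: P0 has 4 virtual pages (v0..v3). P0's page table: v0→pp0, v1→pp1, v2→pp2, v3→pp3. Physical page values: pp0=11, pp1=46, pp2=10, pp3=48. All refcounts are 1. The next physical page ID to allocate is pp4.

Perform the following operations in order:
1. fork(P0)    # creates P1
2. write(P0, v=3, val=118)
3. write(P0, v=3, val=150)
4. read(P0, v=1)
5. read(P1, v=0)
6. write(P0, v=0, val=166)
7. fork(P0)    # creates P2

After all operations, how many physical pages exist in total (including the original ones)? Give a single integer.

Answer: 6

Derivation:
Op 1: fork(P0) -> P1. 4 ppages; refcounts: pp0:2 pp1:2 pp2:2 pp3:2
Op 2: write(P0, v3, 118). refcount(pp3)=2>1 -> COPY to pp4. 5 ppages; refcounts: pp0:2 pp1:2 pp2:2 pp3:1 pp4:1
Op 3: write(P0, v3, 150). refcount(pp4)=1 -> write in place. 5 ppages; refcounts: pp0:2 pp1:2 pp2:2 pp3:1 pp4:1
Op 4: read(P0, v1) -> 46. No state change.
Op 5: read(P1, v0) -> 11. No state change.
Op 6: write(P0, v0, 166). refcount(pp0)=2>1 -> COPY to pp5. 6 ppages; refcounts: pp0:1 pp1:2 pp2:2 pp3:1 pp4:1 pp5:1
Op 7: fork(P0) -> P2. 6 ppages; refcounts: pp0:1 pp1:3 pp2:3 pp3:1 pp4:2 pp5:2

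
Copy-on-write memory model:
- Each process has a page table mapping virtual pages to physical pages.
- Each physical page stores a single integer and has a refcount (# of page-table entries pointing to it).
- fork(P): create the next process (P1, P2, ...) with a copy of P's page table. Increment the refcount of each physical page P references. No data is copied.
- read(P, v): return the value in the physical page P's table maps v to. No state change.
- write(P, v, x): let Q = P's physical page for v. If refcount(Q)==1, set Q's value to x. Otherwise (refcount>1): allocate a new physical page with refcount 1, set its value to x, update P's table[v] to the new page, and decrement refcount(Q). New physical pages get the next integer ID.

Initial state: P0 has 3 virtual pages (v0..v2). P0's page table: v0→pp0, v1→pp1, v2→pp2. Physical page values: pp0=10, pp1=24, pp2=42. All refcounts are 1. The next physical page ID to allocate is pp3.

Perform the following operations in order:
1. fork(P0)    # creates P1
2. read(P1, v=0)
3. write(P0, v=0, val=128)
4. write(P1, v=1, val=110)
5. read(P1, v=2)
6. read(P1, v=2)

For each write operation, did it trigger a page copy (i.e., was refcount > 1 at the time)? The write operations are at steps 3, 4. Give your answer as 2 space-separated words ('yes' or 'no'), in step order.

Op 1: fork(P0) -> P1. 3 ppages; refcounts: pp0:2 pp1:2 pp2:2
Op 2: read(P1, v0) -> 10. No state change.
Op 3: write(P0, v0, 128). refcount(pp0)=2>1 -> COPY to pp3. 4 ppages; refcounts: pp0:1 pp1:2 pp2:2 pp3:1
Op 4: write(P1, v1, 110). refcount(pp1)=2>1 -> COPY to pp4. 5 ppages; refcounts: pp0:1 pp1:1 pp2:2 pp3:1 pp4:1
Op 5: read(P1, v2) -> 42. No state change.
Op 6: read(P1, v2) -> 42. No state change.

yes yes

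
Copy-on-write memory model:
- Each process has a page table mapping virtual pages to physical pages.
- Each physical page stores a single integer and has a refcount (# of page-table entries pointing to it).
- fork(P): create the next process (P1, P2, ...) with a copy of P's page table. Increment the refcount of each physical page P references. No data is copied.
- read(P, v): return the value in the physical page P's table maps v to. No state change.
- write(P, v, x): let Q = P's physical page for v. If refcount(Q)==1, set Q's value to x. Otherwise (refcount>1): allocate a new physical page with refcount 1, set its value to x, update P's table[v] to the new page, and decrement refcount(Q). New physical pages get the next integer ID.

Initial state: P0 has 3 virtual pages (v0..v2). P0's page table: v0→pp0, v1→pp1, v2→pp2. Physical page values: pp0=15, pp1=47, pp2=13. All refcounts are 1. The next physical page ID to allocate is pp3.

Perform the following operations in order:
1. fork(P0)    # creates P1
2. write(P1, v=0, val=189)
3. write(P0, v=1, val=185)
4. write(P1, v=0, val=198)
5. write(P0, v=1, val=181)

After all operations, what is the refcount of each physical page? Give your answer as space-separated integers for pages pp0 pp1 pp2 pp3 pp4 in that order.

Op 1: fork(P0) -> P1. 3 ppages; refcounts: pp0:2 pp1:2 pp2:2
Op 2: write(P1, v0, 189). refcount(pp0)=2>1 -> COPY to pp3. 4 ppages; refcounts: pp0:1 pp1:2 pp2:2 pp3:1
Op 3: write(P0, v1, 185). refcount(pp1)=2>1 -> COPY to pp4. 5 ppages; refcounts: pp0:1 pp1:1 pp2:2 pp3:1 pp4:1
Op 4: write(P1, v0, 198). refcount(pp3)=1 -> write in place. 5 ppages; refcounts: pp0:1 pp1:1 pp2:2 pp3:1 pp4:1
Op 5: write(P0, v1, 181). refcount(pp4)=1 -> write in place. 5 ppages; refcounts: pp0:1 pp1:1 pp2:2 pp3:1 pp4:1

Answer: 1 1 2 1 1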